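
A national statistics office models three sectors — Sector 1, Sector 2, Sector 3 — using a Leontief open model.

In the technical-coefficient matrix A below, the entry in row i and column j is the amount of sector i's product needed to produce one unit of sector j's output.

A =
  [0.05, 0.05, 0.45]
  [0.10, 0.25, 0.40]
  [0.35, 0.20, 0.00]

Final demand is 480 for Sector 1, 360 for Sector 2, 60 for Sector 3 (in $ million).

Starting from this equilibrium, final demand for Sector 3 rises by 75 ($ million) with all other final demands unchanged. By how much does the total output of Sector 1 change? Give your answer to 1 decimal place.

I − A =
  [   0.95    -0.05    -0.45]
  [  -0.10     0.75    -0.40]
  [  -0.35    -0.20     1.00]
Cofactors of I−A, C_ij = (−1)^(i+j)·(minor ij) (rows/columns in the sector order above):
  C_11 = (0.75)(1.00) − (-0.40)(-0.20) = 0.6700
  C_12 = −[(-0.10)(1.00) − (-0.40)(-0.35)] = 0.2400
  C_13 = (-0.10)(-0.20) − (0.75)(-0.35) = 0.2825
  C_21 = −[(-0.05)(1.00) − (-0.45)(-0.20)] = 0.1400
  C_22 = (0.95)(1.00) − (-0.45)(-0.35) = 0.7925
  C_23 = −[(0.95)(-0.20) − (-0.05)(-0.35)] = 0.2075
  C_31 = (-0.05)(-0.40) − (-0.45)(0.75) = 0.3575
  C_32 = −[(0.95)(-0.40) − (-0.45)(-0.10)] = 0.4250
  C_33 = (0.95)(0.75) − (-0.05)(-0.10) = 0.7075
det(I−A) = Σ_j (I−A)_1j·C_1j = (0.95)(0.6700) + (-0.05)(0.2400) + (-0.45)(0.2825) = 0.497375
adj(I−A) = Cᵀ =
  [ 0.6700   0.1400   0.3575]
  [ 0.2400   0.7925   0.4250]
  [ 0.2825   0.2075   0.7075]
(I − A)⁻¹ = adj(I−A) / det(I−A) ≈
  [   1.3471     0.2815     0.7188]
  [   0.4825     1.5934     0.8545]
  [   0.5680     0.4172     1.4225]
Δx = (I − A)⁻¹ Δd with Δd having +75 in the Sector 3 component and 0 elsewhere.
So Δx_1 = L_13 · (+75), where L_13 = adj(I−A)_13 / det(I−A) = 0.3575 / 0.497375.
Δx_1 = 0.3575 × (+75) / 0.497375 = 26.8125 / 0.497375 ≈ 53.9.

Δx_1 = 53.9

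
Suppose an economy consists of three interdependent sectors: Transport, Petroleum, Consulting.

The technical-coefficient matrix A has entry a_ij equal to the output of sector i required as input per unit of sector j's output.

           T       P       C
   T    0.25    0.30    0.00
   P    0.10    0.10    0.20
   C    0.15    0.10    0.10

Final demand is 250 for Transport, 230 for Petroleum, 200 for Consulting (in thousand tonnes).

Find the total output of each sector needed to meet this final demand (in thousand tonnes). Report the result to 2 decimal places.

I − A =
  [   0.75    -0.30     0.00]
  [  -0.10     0.90    -0.20]
  [  -0.15    -0.10     0.90]
Cofactors of I−A, C_ij = (−1)^(i+j)·(minor ij) (rows/columns in the sector order above):
  C_11 = (0.90)(0.90) − (-0.20)(-0.10) = 0.7900
  C_12 = −[(-0.10)(0.90) − (-0.20)(-0.15)] = 0.1200
  C_13 = (-0.10)(-0.10) − (0.90)(-0.15) = 0.1450
  C_21 = −[(-0.30)(0.90) − (0.00)(-0.10)] = 0.2700
  C_22 = (0.75)(0.90) − (0.00)(-0.15) = 0.6750
  C_23 = −[(0.75)(-0.10) − (-0.30)(-0.15)] = 0.1200
  C_31 = (-0.30)(-0.20) − (0.00)(0.90) = 0.0600
  C_32 = −[(0.75)(-0.20) − (0.00)(-0.10)] = 0.1500
  C_33 = (0.75)(0.90) − (-0.30)(-0.10) = 0.6450
det(I−A) = Σ_j (I−A)_1j·C_1j = (0.75)(0.7900) + (-0.30)(0.1200) + (0.00)(0.1450) = 0.5565
adj(I−A) = Cᵀ =
  [ 0.7900   0.2700   0.0600]
  [ 0.1200   0.6750   0.1500]
  [ 0.1450   0.1200   0.6450]
(I − A)⁻¹ = adj(I−A) / det(I−A) ≈
  [   1.4196     0.4852     0.1078]
  [   0.2156     1.2129     0.2695]
  [   0.2606     0.2156     1.1590]
x = (I − A)⁻¹ d = adj(I−A)·d / det(I−A), with det(I−A) = 0.5565:
  x_T = (0.7900·250 + 0.2700·230 + 0.0600·200) / 0.5565 = 271.60 / 0.5565 ≈ 488.05
  x_P = (0.1200·250 + 0.6750·230 + 0.1500·200) / 0.5565 = 215.25 / 0.5565 ≈ 386.79
  x_C = (0.1450·250 + 0.1200·230 + 0.6450·200) / 0.5565 = 192.85 / 0.5565 ≈ 346.54

x_T = 488.05, x_P = 386.79, x_C = 346.54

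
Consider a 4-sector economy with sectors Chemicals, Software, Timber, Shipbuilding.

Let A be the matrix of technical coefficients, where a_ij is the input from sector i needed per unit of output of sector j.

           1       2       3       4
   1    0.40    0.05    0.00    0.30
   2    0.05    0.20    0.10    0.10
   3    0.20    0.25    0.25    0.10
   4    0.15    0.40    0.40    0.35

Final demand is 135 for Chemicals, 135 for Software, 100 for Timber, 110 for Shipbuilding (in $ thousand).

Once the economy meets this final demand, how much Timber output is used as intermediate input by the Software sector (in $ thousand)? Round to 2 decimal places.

I − A =
  [   0.60    -0.05     0.00    -0.30]
  [  -0.05     0.80    -0.10    -0.10]
  [  -0.20    -0.25     0.75    -0.10]
  [  -0.15    -0.40    -0.40     0.65]
Compute the cofactors C_ij = (−1)^(i+j)·(3×3 minor ij) of I−A; the adjugate is their transpose:
adj(I−A) = Cᵀ =
  [ 0.297750   0.142375   0.113250   0.176750]
  [ 0.056125   0.210750   0.064500   0.068250]
  [ 0.121875   0.141500   0.243625   0.115500]
  [ 0.178250   0.249625   0.215750   0.342125]
det(I−A) = Σ_j (I−A)_1j·C_1j = (0.60)(0.297750) + (-0.05)(0.056125) + (0.00)(0.121875) + (-0.30)(0.178250) = 0.12236875
(I − A)⁻¹ = adj(I−A) / det(I−A) ≈
  [   2.4332     1.1635     0.9255     1.4444]
  [   0.4587     1.7223     0.5271     0.5577]
  [   0.9960     1.1563     1.9909     0.9439]
  [   1.4567     2.0399     1.7631     2.7959]
First solve x = (I − A)⁻¹ d = adj(I−A)·d / det(I−A); in particular x_2 = (0.056125·135 + 0.210750·135 + 0.064500·100 + 0.068250·110) / 0.12236875 = 49.985625 / 0.12236875 ≈ 408.4836.
Intermediate flow from 3 to 2: z_32 = a_32 · x_2 = 0.25 × 49.985625 / 0.12236875 = 12.49640625 / 0.12236875 ≈ 102.12.

z_32 = 102.12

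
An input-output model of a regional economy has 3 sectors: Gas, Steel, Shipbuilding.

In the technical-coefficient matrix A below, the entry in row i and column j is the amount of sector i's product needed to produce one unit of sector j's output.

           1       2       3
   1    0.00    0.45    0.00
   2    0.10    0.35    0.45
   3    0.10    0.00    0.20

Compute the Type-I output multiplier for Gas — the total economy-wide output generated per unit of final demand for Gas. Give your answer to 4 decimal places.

I − A =
  [   1.00    -0.45     0.00]
  [  -0.10     0.65    -0.45]
  [  -0.10     0.00     0.80]
Cofactors of I−A, C_ij = (−1)^(i+j)·(minor ij) (rows/columns in the sector order above):
  C_11 = (0.65)(0.80) − (-0.45)(0.00) = 0.5200
  C_12 = −[(-0.10)(0.80) − (-0.45)(-0.10)] = 0.1250
  C_13 = (-0.10)(0.00) − (0.65)(-0.10) = 0.0650
  C_21 = −[(-0.45)(0.80) − (0.00)(0.00)] = 0.3600
  C_22 = (1.00)(0.80) − (0.00)(-0.10) = 0.8000
  C_23 = −[(1.00)(0.00) − (-0.45)(-0.10)] = 0.0450
  C_31 = (-0.45)(-0.45) − (0.00)(0.65) = 0.2025
  C_32 = −[(1.00)(-0.45) − (0.00)(-0.10)] = 0.4500
  C_33 = (1.00)(0.65) − (-0.45)(-0.10) = 0.6050
det(I−A) = Σ_j (I−A)_1j·C_1j = (1.00)(0.5200) + (-0.45)(0.1250) + (0.00)(0.0650) = 0.46375
adj(I−A) = Cᵀ =
  [ 0.5200   0.3600   0.2025]
  [ 0.1250   0.8000   0.4500]
  [ 0.0650   0.0450   0.6050]
(I − A)⁻¹ = adj(I−A) / det(I−A) ≈
  [   1.12129     0.77628     0.43666]
  [   0.26954     1.72507     0.97035]
  [   0.14016     0.09704     1.30458]
The output multiplier for sector j is the column-j sum of the Leontief inverse (I − A)⁻¹ = adj(I−A) / det(I−A).
Column 1 of adj(I−A): (0.5200, 0.1250, 0.0650); det(I−A) = 0.46375.
m_1 = (0.5200 + 0.1250 + 0.0650) / 0.46375 = 0.71 / 0.46375 ≈ 1.5310.

m_1 = 1.5310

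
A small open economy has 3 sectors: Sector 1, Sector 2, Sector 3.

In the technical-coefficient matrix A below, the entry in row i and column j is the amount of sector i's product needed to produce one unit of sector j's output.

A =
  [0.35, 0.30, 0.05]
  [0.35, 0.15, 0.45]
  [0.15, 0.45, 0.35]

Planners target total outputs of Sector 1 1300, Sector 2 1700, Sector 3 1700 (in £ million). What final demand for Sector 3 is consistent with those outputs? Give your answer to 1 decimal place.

I − A =
  [   0.65    -0.30    -0.05]
  [  -0.35     0.85    -0.45]
  [  -0.15    -0.45     0.65]
d = (I − A) x:
  d_1 = (+0.65)·1300 + (-0.30)·1700 + (-0.05)·1700 = 250.0
  d_2 = (-0.35)·1300 + (+0.85)·1700 + (-0.45)·1700 = 225.0
  d_3 = (-0.15)·1300 + (-0.45)·1700 + (+0.65)·1700 = 145.0

d_3 = 145.0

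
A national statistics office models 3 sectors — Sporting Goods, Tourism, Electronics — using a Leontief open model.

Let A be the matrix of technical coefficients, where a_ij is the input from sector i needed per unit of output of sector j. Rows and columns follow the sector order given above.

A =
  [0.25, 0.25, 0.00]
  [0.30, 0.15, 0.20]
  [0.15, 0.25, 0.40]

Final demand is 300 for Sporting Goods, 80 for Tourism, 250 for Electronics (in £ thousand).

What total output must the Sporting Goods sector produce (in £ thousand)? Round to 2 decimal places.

x_1 = 555.56

I − A =
  [   0.75    -0.25     0.00]
  [  -0.30     0.85    -0.20]
  [  -0.15    -0.25     0.60]
Cofactors of I−A, C_ij = (−1)^(i+j)·(minor ij) (rows/columns in the sector order above):
  C_11 = (0.85)(0.60) − (-0.20)(-0.25) = 0.4600
  C_12 = −[(-0.30)(0.60) − (-0.20)(-0.15)] = 0.2100
  C_13 = (-0.30)(-0.25) − (0.85)(-0.15) = 0.2025
  C_21 = −[(-0.25)(0.60) − (0.00)(-0.25)] = 0.1500
  C_22 = (0.75)(0.60) − (0.00)(-0.15) = 0.4500
  C_23 = −[(0.75)(-0.25) − (-0.25)(-0.15)] = 0.2250
  C_31 = (-0.25)(-0.20) − (0.00)(0.85) = 0.0500
  C_32 = −[(0.75)(-0.20) − (0.00)(-0.30)] = 0.1500
  C_33 = (0.75)(0.85) − (-0.25)(-0.30) = 0.5625
det(I−A) = Σ_j (I−A)_1j·C_1j = (0.75)(0.4600) + (-0.25)(0.2100) + (0.00)(0.2025) = 0.2925
adj(I−A) = Cᵀ =
  [ 0.4600   0.1500   0.0500]
  [ 0.2100   0.4500   0.1500]
  [ 0.2025   0.2250   0.5625]
(I − A)⁻¹ = adj(I−A) / det(I−A) ≈
  [   1.5726     0.5128     0.1709]
  [   0.7179     1.5385     0.5128]
  [   0.6923     0.7692     1.9231]
x = (I − A)⁻¹ d = adj(I−A)·d / det(I−A), with det(I−A) = 0.2925:
  x_1 = (0.4600·300 + 0.1500·80 + 0.0500·250) / 0.2925 = 162.50 / 0.2925 ≈ 555.56
  x_2 = (0.2100·300 + 0.4500·80 + 0.1500·250) / 0.2925 = 136.50 / 0.2925 ≈ 466.67
  x_3 = (0.2025·300 + 0.2250·80 + 0.5625·250) / 0.2925 = 219.375 / 0.2925 = 750.00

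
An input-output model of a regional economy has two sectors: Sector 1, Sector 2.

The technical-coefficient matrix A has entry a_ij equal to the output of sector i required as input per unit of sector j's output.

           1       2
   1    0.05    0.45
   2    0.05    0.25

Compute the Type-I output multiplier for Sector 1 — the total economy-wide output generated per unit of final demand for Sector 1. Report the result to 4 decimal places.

I − A =
  [   0.95    -0.45]
  [  -0.05     0.75]
det(I−A) = (0.95)(0.75) − (-0.45)(-0.05) = 0.6900
adj(I−A) = [[0.75, 0.45], [0.05, 0.95]]
(I − A)⁻¹ = adj(I−A) / det(I−A) ≈
  [   1.08696     0.65217]
  [   0.07246     1.37681]
The output multiplier for sector j is the column-j sum of the Leontief inverse (I − A)⁻¹ = adj(I−A) / det(I−A).
Column 1 of adj(I−A): (0.75, 0.05); det(I−A) = 0.6900.
m_1 = (0.75 + 0.05) / 0.6900 = 0.80 / 0.6900 ≈ 1.1594.

m_1 = 1.1594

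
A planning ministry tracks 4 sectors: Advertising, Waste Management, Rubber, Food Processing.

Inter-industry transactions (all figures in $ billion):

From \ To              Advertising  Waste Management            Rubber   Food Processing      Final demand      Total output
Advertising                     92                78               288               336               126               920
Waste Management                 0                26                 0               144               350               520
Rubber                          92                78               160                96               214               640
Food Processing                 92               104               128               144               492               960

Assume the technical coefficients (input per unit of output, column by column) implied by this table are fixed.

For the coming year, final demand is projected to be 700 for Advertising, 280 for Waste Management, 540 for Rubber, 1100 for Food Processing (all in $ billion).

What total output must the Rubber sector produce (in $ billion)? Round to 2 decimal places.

x_3 = 1439.20

Technical coefficients a_ij = z_ij / X_j:
  a_11 = 92/920 = 0.10, a_21 = 0/920 = 0.00, a_31 = 92/920 = 0.10, a_41 = 92/920 = 0.10
  a_12 = 78/520 = 0.15, a_22 = 26/520 = 0.05, a_32 = 78/520 = 0.15, a_42 = 104/520 = 0.20
  a_13 = 288/640 = 0.45, a_23 = 0/640 = 0.00, a_33 = 160/640 = 0.25, a_43 = 128/640 = 0.20
  a_14 = 336/960 = 0.35, a_24 = 144/960 = 0.15, a_34 = 96/960 = 0.10, a_44 = 144/960 = 0.15
I − A =
  [   0.90    -0.15    -0.45    -0.35]
  [   0.00     0.95     0.00    -0.15]
  [  -0.10    -0.15     0.75    -0.10]
  [  -0.10    -0.20    -0.20     0.85]
Compute the cofactors C_ij = (−1)^(i+j)·(3×3 minor ij) of I−A; the adjugate is their transpose:
adj(I−A) = Cᵀ =
  [ 0.559625   0.222000   0.420875   0.319125]
  [ 0.014250   0.479750   0.033750   0.094500]
  [ 0.089500   0.148750   0.664250   0.141250]
  [ 0.090250   0.174000   0.213750   0.598500]
det(I−A) = Σ_j (I−A)_1j·C_1j = (0.90)(0.559625) + (-0.15)(0.014250) + (-0.45)(0.089500) + (-0.35)(0.090250) = 0.4296625
(I − A)⁻¹ = adj(I−A) / det(I−A) ≈
  [   1.3025     0.5167     0.9795     0.7427]
  [   0.0332     1.1166     0.0786     0.2199]
  [   0.2083     0.3462     1.5460     0.3287]
  [   0.2100     0.4050     0.4975     1.3930]
x = (I − A)⁻¹ d = adj(I−A)·d / det(I−A), with det(I−A) = 0.4296625:
  x_1 = (0.559625·700 + 0.222000·280 + 0.420875·540 + 0.319125·1100) / 0.4296625 = 1032.2075 / 0.4296625 ≈ 2402.37
  x_2 = (0.014250·700 + 0.479750·280 + 0.033750·540 + 0.094500·1100) / 0.4296625 = 266.48 / 0.4296625 ≈ 620.21
  x_3 = (0.089500·700 + 0.148750·280 + 0.664250·540 + 0.141250·1100) / 0.4296625 = 618.37 / 0.4296625 ≈ 1439.20
  x_4 = (0.090250·700 + 0.174000·280 + 0.213750·540 + 0.598500·1100) / 0.4296625 = 885.67 / 0.4296625 ≈ 2061.32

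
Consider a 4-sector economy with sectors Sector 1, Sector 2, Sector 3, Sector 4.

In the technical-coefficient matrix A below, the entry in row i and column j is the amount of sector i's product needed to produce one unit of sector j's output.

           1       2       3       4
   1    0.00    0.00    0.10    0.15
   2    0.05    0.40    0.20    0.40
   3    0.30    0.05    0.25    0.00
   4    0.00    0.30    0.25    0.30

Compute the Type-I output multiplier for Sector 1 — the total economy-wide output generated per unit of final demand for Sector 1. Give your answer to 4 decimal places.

I − A =
  [   1.00     0.00    -0.10    -0.15]
  [  -0.05     0.60    -0.20    -0.40]
  [  -0.30    -0.05     0.75     0.00]
  [   0.00    -0.30    -0.25     0.70]
Compute the cofactors C_ij = (−1)^(i+j)·(3×3 minor ij) of I−A; the adjugate is their transpose:
adj(I−A) = Cᵀ =
  [ 0.213000   0.039125   0.061500   0.068000]
  [ 0.098250   0.492750   0.245375   0.302625]
  [ 0.091750   0.048500   0.297750   0.047375]
  [ 0.074875   0.228500   0.211500   0.421750]
det(I−A) = Σ_j (I−A)_1j·C_1j = (1.00)(0.213000) + (0.00)(0.098250) + (-0.10)(0.091750) + (-0.15)(0.074875) = 0.19259375
(I − A)⁻¹ = adj(I−A) / det(I−A) ≈
  [   1.10595     0.20315     0.31933     0.35307]
  [   0.51014     2.55849     1.27405     1.57131]
  [   0.47639     0.25183     1.54600     0.24598]
  [   0.38877     1.18644     1.09817     2.18984]
The output multiplier for sector j is the column-j sum of the Leontief inverse (I − A)⁻¹ = adj(I−A) / det(I−A).
Column 1 of adj(I−A): (0.213000, 0.098250, 0.091750, 0.074875); det(I−A) = 0.19259375.
m_1 = (0.213000 + 0.098250 + 0.091750 + 0.074875) / 0.19259375 = 0.477875 / 0.19259375 ≈ 2.4813.

m_1 = 2.4813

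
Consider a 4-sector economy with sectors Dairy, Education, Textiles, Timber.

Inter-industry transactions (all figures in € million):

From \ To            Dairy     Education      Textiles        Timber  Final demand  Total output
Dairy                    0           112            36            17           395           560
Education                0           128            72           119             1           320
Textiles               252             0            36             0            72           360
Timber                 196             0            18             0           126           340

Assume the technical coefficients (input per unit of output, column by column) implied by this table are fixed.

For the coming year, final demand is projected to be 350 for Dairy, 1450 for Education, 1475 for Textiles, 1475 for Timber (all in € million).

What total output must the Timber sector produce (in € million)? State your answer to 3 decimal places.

x_4 = 2473.614

Technical coefficients a_ij = z_ij / X_j:
  a_11 = 0/560 = 0.00, a_21 = 0/560 = 0.00, a_31 = 252/560 = 0.45, a_41 = 196/560 = 0.35
  a_12 = 112/320 = 0.35, a_22 = 128/320 = 0.40, a_32 = 0/320 = 0.00, a_42 = 0/320 = 0.00
  a_13 = 36/360 = 0.10, a_23 = 72/360 = 0.20, a_33 = 36/360 = 0.10, a_43 = 18/360 = 0.05
  a_14 = 17/340 = 0.05, a_24 = 119/340 = 0.35, a_34 = 0/340 = 0.00, a_44 = 0/340 = 0.00
I − A =
  [   1.00    -0.35    -0.10    -0.05]
  [   0.00     0.60    -0.20    -0.35]
  [  -0.45     0.00     0.90     0.00]
  [  -0.35     0.00    -0.05     1.00]
Compute the cofactors C_ij = (−1)^(i+j)·(3×3 minor ij) of I−A; the adjugate is their transpose:
adj(I−A) = Cᵀ =
  [ 0.540000   0.315000   0.137625   0.137250]
  [ 0.208125   0.838125   0.226250   0.303750]
  [ 0.270000   0.157500   0.546625   0.068625]
  [ 0.202500   0.118125   0.075500   0.481500]
det(I−A) = Σ_j (I−A)_1j·C_1j = (1.00)(0.540000) + (-0.35)(0.208125) + (-0.10)(0.270000) + (-0.05)(0.202500) = 0.43003125
(I − A)⁻¹ = adj(I−A) / det(I−A) ≈
  [   1.2557     0.7325     0.3200     0.3192]
  [   0.4840     1.9490     0.5261     0.7063]
  [   0.6279     0.3663     1.2711     0.1596]
  [   0.4709     0.2747     0.1756     1.1197]
x = (I − A)⁻¹ d = adj(I−A)·d / det(I−A), with det(I−A) = 0.43003125:
  x_1 = (0.540000·350 + 0.315000·1450 + 0.137625·1475 + 0.137250·1475) / 0.43003125 = 1051.190625 / 0.43003125 ≈ 2444.452
  x_2 = (0.208125·350 + 0.838125·1450 + 0.226250·1475 + 0.303750·1475) / 0.43003125 = 2069.875 / 0.43003125 ≈ 4813.313
  x_3 = (0.270000·350 + 0.157500·1450 + 0.546625·1475 + 0.068625·1475) / 0.43003125 = 1230.36875 / 0.43003125 ≈ 2861.115
  x_4 = (0.202500·350 + 0.118125·1450 + 0.075500·1475 + 0.481500·1475) / 0.43003125 = 1063.73125 / 0.43003125 ≈ 2473.614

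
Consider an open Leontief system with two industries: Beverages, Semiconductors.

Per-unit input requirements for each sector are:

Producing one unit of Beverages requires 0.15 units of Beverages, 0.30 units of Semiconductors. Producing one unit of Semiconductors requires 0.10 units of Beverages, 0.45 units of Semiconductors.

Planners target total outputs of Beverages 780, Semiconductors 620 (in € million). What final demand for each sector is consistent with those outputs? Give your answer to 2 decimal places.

d_B = 601.00, d_S = 107.00

I − A =
  [   0.85    -0.10]
  [  -0.30     0.55]
d = (I − A) x:
  d_B = (+0.85)·780 + (-0.10)·620 = 601.00
  d_S = (-0.30)·780 + (+0.55)·620 = 107.00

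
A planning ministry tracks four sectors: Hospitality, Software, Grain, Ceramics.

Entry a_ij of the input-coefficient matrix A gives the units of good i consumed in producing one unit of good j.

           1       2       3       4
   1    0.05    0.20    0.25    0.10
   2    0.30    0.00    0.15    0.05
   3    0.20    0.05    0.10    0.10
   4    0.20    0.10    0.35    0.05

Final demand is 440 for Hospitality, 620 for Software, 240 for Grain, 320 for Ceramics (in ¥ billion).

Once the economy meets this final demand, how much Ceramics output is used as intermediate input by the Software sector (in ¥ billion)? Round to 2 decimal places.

I − A =
  [   0.95    -0.20    -0.25    -0.10]
  [  -0.30     1.00    -0.15    -0.05]
  [  -0.20    -0.05     0.90    -0.10]
  [  -0.20    -0.10    -0.35     0.95]
Compute the cofactors C_ij = (−1)^(i+j)·(3×3 minor ij) of I−A; the adjugate is their transpose:
adj(I−A) = Cᵀ =
  [ 0.806000   0.189125   0.304750   0.126875]
  [ 0.290000   0.701500   0.233250   0.092000]
  [ 0.226750   0.097625   0.815750   0.114875]
  [ 0.283750   0.149625   0.389250   0.734125]
det(I−A) = Σ_j (I−A)_1j·C_1j = (0.95)(0.806000) + (-0.20)(0.290000) + (-0.25)(0.226750) + (-0.10)(0.283750) = 0.6226375
(I − A)⁻¹ = adj(I−A) / det(I−A) ≈
  [   1.2945     0.3037     0.4895     0.2038]
  [   0.4658     1.1267     0.3746     0.1478]
  [   0.3642     0.1568     1.3102     0.1845]
  [   0.4557     0.2403     0.6252     1.1791]
First solve x = (I − A)⁻¹ d = adj(I−A)·d / det(I−A); in particular x_2 = (0.290000·440 + 0.701500·620 + 0.233250·240 + 0.092000·320) / 0.6226375 = 647.95 / 0.6226375 ≈ 1040.6537.
Intermediate flow from 4 to 2: z_42 = a_42 · x_2 = 0.10 × 647.95 / 0.6226375 = 64.795 / 0.6226375 ≈ 104.07.

z_42 = 104.07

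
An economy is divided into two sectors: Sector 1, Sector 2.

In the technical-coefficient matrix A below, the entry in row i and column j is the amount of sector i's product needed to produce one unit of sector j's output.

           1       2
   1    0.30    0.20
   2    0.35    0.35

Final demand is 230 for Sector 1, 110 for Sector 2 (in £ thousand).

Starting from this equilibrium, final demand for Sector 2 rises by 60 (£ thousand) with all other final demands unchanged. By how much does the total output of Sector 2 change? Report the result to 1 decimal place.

Δx_2 = 109.1

I − A =
  [   0.70    -0.20]
  [  -0.35     0.65]
det(I−A) = (0.70)(0.65) − (-0.20)(-0.35) = 0.3850
adj(I−A) = [[0.65, 0.20], [0.35, 0.70]]
(I − A)⁻¹ = adj(I−A) / det(I−A) ≈
  [   1.6883     0.5195]
  [   0.9091     1.8182]
Δx = (I − A)⁻¹ Δd with Δd having +60 in the Sector 2 component and 0 elsewhere.
So Δx_2 = L_22 · (+60), where L_22 = adj(I−A)_22 / det(I−A) = 0.70 / 0.3850.
Δx_2 = 0.70 × (+60) / 0.3850 = 42.00 / 0.3850 ≈ 109.1.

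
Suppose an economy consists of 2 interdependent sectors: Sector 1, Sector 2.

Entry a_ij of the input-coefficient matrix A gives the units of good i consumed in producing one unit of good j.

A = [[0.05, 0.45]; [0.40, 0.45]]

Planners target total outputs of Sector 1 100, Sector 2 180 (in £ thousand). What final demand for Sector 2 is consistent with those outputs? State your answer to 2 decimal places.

d_2 = 59.00

I − A =
  [   0.95    -0.45]
  [  -0.40     0.55]
d = (I − A) x:
  d_1 = (+0.95)·100 + (-0.45)·180 = 14.00
  d_2 = (-0.40)·100 + (+0.55)·180 = 59.00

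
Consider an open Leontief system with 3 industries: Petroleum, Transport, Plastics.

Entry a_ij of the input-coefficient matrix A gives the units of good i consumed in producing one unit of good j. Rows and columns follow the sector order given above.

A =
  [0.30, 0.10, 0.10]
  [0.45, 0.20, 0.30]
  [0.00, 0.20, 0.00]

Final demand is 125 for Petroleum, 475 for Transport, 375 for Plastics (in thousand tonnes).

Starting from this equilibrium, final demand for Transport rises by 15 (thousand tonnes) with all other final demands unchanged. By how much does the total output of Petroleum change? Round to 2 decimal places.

Δx_1 = 3.88

I − A =
  [   0.70    -0.10    -0.10]
  [  -0.45     0.80    -0.30]
  [   0.00    -0.20     1.00]
Cofactors of I−A, C_ij = (−1)^(i+j)·(minor ij) (rows/columns in the sector order above):
  C_11 = (0.80)(1.00) − (-0.30)(-0.20) = 0.7400
  C_12 = −[(-0.45)(1.00) − (-0.30)(0.00)] = 0.4500
  C_13 = (-0.45)(-0.20) − (0.80)(0.00) = 0.0900
  C_21 = −[(-0.10)(1.00) − (-0.10)(-0.20)] = 0.1200
  C_22 = (0.70)(1.00) − (-0.10)(0.00) = 0.7000
  C_23 = −[(0.70)(-0.20) − (-0.10)(0.00)] = 0.1400
  C_31 = (-0.10)(-0.30) − (-0.10)(0.80) = 0.1100
  C_32 = −[(0.70)(-0.30) − (-0.10)(-0.45)] = 0.2550
  C_33 = (0.70)(0.80) − (-0.10)(-0.45) = 0.5150
det(I−A) = Σ_j (I−A)_1j·C_1j = (0.70)(0.7400) + (-0.10)(0.4500) + (-0.10)(0.0900) = 0.4640
adj(I−A) = Cᵀ =
  [ 0.7400   0.1200   0.1100]
  [ 0.4500   0.7000   0.2550]
  [ 0.0900   0.1400   0.5150]
(I − A)⁻¹ = adj(I−A) / det(I−A) ≈
  [   1.5948     0.2586     0.2371]
  [   0.9698     1.5086     0.5496]
  [   0.1940     0.3017     1.1099]
Δx = (I − A)⁻¹ Δd with Δd having +15 in the Transport component and 0 elsewhere.
So Δx_1 = L_12 · (+15), where L_12 = adj(I−A)_12 / det(I−A) = 0.1200 / 0.4640.
Δx_1 = 0.1200 × (+15) / 0.4640 = 1.80 / 0.4640 ≈ 3.88.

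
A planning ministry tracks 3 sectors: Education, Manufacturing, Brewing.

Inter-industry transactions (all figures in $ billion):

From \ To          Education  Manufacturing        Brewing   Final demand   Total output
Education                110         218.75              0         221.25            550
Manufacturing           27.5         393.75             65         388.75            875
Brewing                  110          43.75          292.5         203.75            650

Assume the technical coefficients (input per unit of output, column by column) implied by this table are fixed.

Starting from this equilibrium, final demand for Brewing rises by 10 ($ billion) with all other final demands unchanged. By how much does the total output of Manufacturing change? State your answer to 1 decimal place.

Technical coefficients a_ij = z_ij / X_j:
  a_11 = 110/550 = 0.20, a_21 = 27.5/550 = 0.05, a_31 = 110/550 = 0.20
  a_12 = 218.75/875 = 0.25, a_22 = 393.75/875 = 0.45, a_32 = 43.75/875 = 0.05
  a_13 = 0/650 = 0.00, a_23 = 65/650 = 0.10, a_33 = 292.5/650 = 0.45
I − A =
  [   0.80    -0.25     0.00]
  [  -0.05     0.55    -0.10]
  [  -0.20    -0.05     0.55]
Cofactors of I−A, C_ij = (−1)^(i+j)·(minor ij) (rows/columns in the sector order above):
  C_11 = (0.55)(0.55) − (-0.10)(-0.05) = 0.2975
  C_12 = −[(-0.05)(0.55) − (-0.10)(-0.20)] = 0.0475
  C_13 = (-0.05)(-0.05) − (0.55)(-0.20) = 0.1125
  C_21 = −[(-0.25)(0.55) − (0.00)(-0.05)] = 0.1375
  C_22 = (0.80)(0.55) − (0.00)(-0.20) = 0.4400
  C_23 = −[(0.80)(-0.05) − (-0.25)(-0.20)] = 0.0900
  C_31 = (-0.25)(-0.10) − (0.00)(0.55) = 0.0250
  C_32 = −[(0.80)(-0.10) − (0.00)(-0.05)] = 0.0800
  C_33 = (0.80)(0.55) − (-0.25)(-0.05) = 0.4275
det(I−A) = Σ_j (I−A)_1j·C_1j = (0.80)(0.2975) + (-0.25)(0.0475) + (0.00)(0.1125) = 0.226125
adj(I−A) = Cᵀ =
  [ 0.2975   0.1375   0.0250]
  [ 0.0475   0.4400   0.0800]
  [ 0.1125   0.0900   0.4275]
(I − A)⁻¹ = adj(I−A) / det(I−A) ≈
  [   1.3156     0.6081     0.1106]
  [   0.2101     1.9458     0.3538]
  [   0.4975     0.3980     1.8905]
Δx = (I − A)⁻¹ Δd with Δd having +10 in the Brewing component and 0 elsewhere.
So Δx_2 = L_23 · (+10), where L_23 = adj(I−A)_23 / det(I−A) = 0.0800 / 0.226125.
Δx_2 = 0.0800 × (+10) / 0.226125 = 0.80 / 0.226125 ≈ 3.5.

Δx_2 = 3.5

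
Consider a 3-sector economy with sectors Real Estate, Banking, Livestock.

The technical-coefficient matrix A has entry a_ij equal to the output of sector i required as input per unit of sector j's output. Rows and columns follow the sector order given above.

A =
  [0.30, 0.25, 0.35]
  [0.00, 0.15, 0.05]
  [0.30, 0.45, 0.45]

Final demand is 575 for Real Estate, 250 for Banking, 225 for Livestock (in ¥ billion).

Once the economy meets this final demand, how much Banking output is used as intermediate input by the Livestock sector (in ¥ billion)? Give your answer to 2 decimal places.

z_BL = 86.50

I − A =
  [   0.70    -0.25    -0.35]
  [   0.00     0.85    -0.05]
  [  -0.30    -0.45     0.55]
Cofactors of I−A, C_ij = (−1)^(i+j)·(minor ij) (rows/columns in the sector order above):
  C_11 = (0.85)(0.55) − (-0.05)(-0.45) = 0.4450
  C_12 = −[(0.00)(0.55) − (-0.05)(-0.30)] = 0.0150
  C_13 = (0.00)(-0.45) − (0.85)(-0.30) = 0.2550
  C_21 = −[(-0.25)(0.55) − (-0.35)(-0.45)] = 0.2950
  C_22 = (0.70)(0.55) − (-0.35)(-0.30) = 0.2800
  C_23 = −[(0.70)(-0.45) − (-0.25)(-0.30)] = 0.3900
  C_31 = (-0.25)(-0.05) − (-0.35)(0.85) = 0.3100
  C_32 = −[(0.70)(-0.05) − (-0.35)(0.00)] = 0.0350
  C_33 = (0.70)(0.85) − (-0.25)(0.00) = 0.5950
det(I−A) = Σ_j (I−A)_1j·C_1j = (0.70)(0.4450) + (-0.25)(0.0150) + (-0.35)(0.2550) = 0.2185
adj(I−A) = Cᵀ =
  [ 0.4450   0.2950   0.3100]
  [ 0.0150   0.2800   0.0350]
  [ 0.2550   0.3900   0.5950]
(I − A)⁻¹ = adj(I−A) / det(I−A) ≈
  [   2.0366     1.3501     1.4188]
  [   0.0686     1.2815     0.1602]
  [   1.1670     1.7849     2.7231]
First solve x = (I − A)⁻¹ d = adj(I−A)·d / det(I−A); in particular x_L = (0.2550·575 + 0.3900·250 + 0.5950·225) / 0.2185 = 378.00 / 0.2185 ≈ 1729.9771.
Intermediate flow from B to L: z_BL = a_BL · x_L = 0.05 × 378.00 / 0.2185 = 18.90 / 0.2185 ≈ 86.50.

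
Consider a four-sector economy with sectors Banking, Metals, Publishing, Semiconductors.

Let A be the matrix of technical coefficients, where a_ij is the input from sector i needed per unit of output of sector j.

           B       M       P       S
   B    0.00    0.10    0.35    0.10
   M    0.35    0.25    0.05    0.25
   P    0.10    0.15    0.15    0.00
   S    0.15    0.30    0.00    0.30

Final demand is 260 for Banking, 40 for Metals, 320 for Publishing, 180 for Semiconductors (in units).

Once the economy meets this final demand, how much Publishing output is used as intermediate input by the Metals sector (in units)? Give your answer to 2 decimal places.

I − A =
  [   1.00    -0.10    -0.35    -0.10]
  [  -0.35     0.75    -0.05    -0.25]
  [  -0.10    -0.15     0.85     0.00]
  [  -0.15    -0.30     0.00     0.70]
Compute the cofactors C_ij = (−1)^(i+j)·(3×3 minor ij) of I−A; the adjugate is their transpose:
adj(I−A) = Cᵀ =
  [ 0.377250   0.121750   0.162500   0.097375]
  [ 0.243625   0.557750   0.133125   0.234000]
  [ 0.087375   0.112750   0.400000   0.052750]
  [ 0.185250   0.265125   0.091875   0.555125]
det(I−A) = Σ_j (I−A)_1j·C_1j = (1.00)(0.377250) + (-0.10)(0.243625) + (-0.35)(0.087375) + (-0.10)(0.185250) = 0.30378125
(I − A)⁻¹ = adj(I−A) / det(I−A) ≈
  [   1.2418     0.4008     0.5349     0.3205]
  [   0.8020     1.8360     0.4382     0.7703]
  [   0.2876     0.3712     1.3167     0.1736]
  [   0.6098     0.8727     0.3024     1.8274]
First solve x = (I − A)⁻¹ d = adj(I−A)·d / det(I−A); in particular x_M = (0.243625·260 + 0.557750·40 + 0.133125·320 + 0.234000·180) / 0.30378125 = 170.3725 / 0.30378125 ≈ 560.8394.
Intermediate flow from P to M: z_PM = a_PM · x_M = 0.15 × 170.3725 / 0.30378125 = 25.555875 / 0.30378125 ≈ 84.13.

z_PM = 84.13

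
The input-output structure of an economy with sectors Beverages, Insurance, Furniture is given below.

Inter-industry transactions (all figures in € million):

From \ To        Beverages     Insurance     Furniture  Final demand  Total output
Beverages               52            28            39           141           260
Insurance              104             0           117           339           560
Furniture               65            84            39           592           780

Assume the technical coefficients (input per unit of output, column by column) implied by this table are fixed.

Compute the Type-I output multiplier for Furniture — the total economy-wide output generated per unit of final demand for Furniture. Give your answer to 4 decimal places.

Technical coefficients a_ij = z_ij / X_j:
  a_11 = 52/260 = 0.20, a_21 = 104/260 = 0.40, a_31 = 65/260 = 0.25
  a_12 = 28/560 = 0.05, a_22 = 0/560 = 0.00, a_32 = 84/560 = 0.15
  a_13 = 39/780 = 0.05, a_23 = 117/780 = 0.15, a_33 = 39/780 = 0.05
I − A =
  [   0.80    -0.05    -0.05]
  [  -0.40     1.00    -0.15]
  [  -0.25    -0.15     0.95]
Cofactors of I−A, C_ij = (−1)^(i+j)·(minor ij) (rows/columns in the sector order above):
  C_11 = (1.00)(0.95) − (-0.15)(-0.15) = 0.9275
  C_12 = −[(-0.40)(0.95) − (-0.15)(-0.25)] = 0.4175
  C_13 = (-0.40)(-0.15) − (1.00)(-0.25) = 0.3100
  C_21 = −[(-0.05)(0.95) − (-0.05)(-0.15)] = 0.0550
  C_22 = (0.80)(0.95) − (-0.05)(-0.25) = 0.7475
  C_23 = −[(0.80)(-0.15) − (-0.05)(-0.25)] = 0.1325
  C_31 = (-0.05)(-0.15) − (-0.05)(1.00) = 0.0575
  C_32 = −[(0.80)(-0.15) − (-0.05)(-0.40)] = 0.1400
  C_33 = (0.80)(1.00) − (-0.05)(-0.40) = 0.7800
det(I−A) = Σ_j (I−A)_1j·C_1j = (0.80)(0.9275) + (-0.05)(0.4175) + (-0.05)(0.3100) = 0.705625
adj(I−A) = Cᵀ =
  [ 0.9275   0.0550   0.0575]
  [ 0.4175   0.7475   0.1400]
  [ 0.3100   0.1325   0.7800]
(I − A)⁻¹ = adj(I−A) / det(I−A) ≈
  [   1.31444     0.07795     0.08149]
  [   0.59167     1.05934     0.19841]
  [   0.43933     0.18778     1.10540]
The output multiplier for sector j is the column-j sum of the Leontief inverse (I − A)⁻¹ = adj(I−A) / det(I−A).
Column 3 of adj(I−A): (0.0575, 0.1400, 0.7800); det(I−A) = 0.705625.
m_3 = (0.0575 + 0.1400 + 0.7800) / 0.705625 = 0.9775 / 0.705625 ≈ 1.3853.

m_3 = 1.3853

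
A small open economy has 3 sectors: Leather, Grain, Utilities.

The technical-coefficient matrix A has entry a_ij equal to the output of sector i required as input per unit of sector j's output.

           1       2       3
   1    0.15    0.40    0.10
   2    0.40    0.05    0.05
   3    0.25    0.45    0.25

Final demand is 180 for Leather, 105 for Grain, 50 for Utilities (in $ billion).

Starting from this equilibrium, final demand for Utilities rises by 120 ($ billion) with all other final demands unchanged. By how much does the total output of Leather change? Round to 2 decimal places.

Δx_1 = 32.88

I − A =
  [   0.85    -0.40    -0.10]
  [  -0.40     0.95    -0.05]
  [  -0.25    -0.45     0.75]
Cofactors of I−A, C_ij = (−1)^(i+j)·(minor ij) (rows/columns in the sector order above):
  C_11 = (0.95)(0.75) − (-0.05)(-0.45) = 0.6900
  C_12 = −[(-0.40)(0.75) − (-0.05)(-0.25)] = 0.3125
  C_13 = (-0.40)(-0.45) − (0.95)(-0.25) = 0.4175
  C_21 = −[(-0.40)(0.75) − (-0.10)(-0.45)] = 0.3450
  C_22 = (0.85)(0.75) − (-0.10)(-0.25) = 0.6125
  C_23 = −[(0.85)(-0.45) − (-0.40)(-0.25)] = 0.4825
  C_31 = (-0.40)(-0.05) − (-0.10)(0.95) = 0.1150
  C_32 = −[(0.85)(-0.05) − (-0.10)(-0.40)] = 0.0825
  C_33 = (0.85)(0.95) − (-0.40)(-0.40) = 0.6475
det(I−A) = Σ_j (I−A)_1j·C_1j = (0.85)(0.6900) + (-0.40)(0.3125) + (-0.10)(0.4175) = 0.41975
adj(I−A) = Cᵀ =
  [ 0.6900   0.3450   0.1150]
  [ 0.3125   0.6125   0.0825]
  [ 0.4175   0.4825   0.6475]
(I − A)⁻¹ = adj(I−A) / det(I−A) ≈
  [   1.6438     0.8219     0.2740]
  [   0.7445     1.4592     0.1965]
  [   0.9946     1.1495     1.5426]
Δx = (I − A)⁻¹ Δd with Δd having +120 in the Utilities component and 0 elsewhere.
So Δx_1 = L_13 · (+120), where L_13 = adj(I−A)_13 / det(I−A) = 0.1150 / 0.41975.
Δx_1 = 0.1150 × (+120) / 0.41975 = 13.80 / 0.41975 ≈ 32.88.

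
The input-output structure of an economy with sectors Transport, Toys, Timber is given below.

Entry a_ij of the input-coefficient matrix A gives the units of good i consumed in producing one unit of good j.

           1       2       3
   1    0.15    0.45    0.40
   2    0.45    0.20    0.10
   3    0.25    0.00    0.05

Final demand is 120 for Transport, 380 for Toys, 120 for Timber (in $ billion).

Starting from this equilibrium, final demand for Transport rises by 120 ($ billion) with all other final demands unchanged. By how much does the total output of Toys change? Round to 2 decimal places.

I − A =
  [   0.85    -0.45    -0.40]
  [  -0.45     0.80    -0.10]
  [  -0.25     0.00     0.95]
Cofactors of I−A, C_ij = (−1)^(i+j)·(minor ij) (rows/columns in the sector order above):
  C_11 = (0.80)(0.95) − (-0.10)(0.00) = 0.7600
  C_12 = −[(-0.45)(0.95) − (-0.10)(-0.25)] = 0.4525
  C_13 = (-0.45)(0.00) − (0.80)(-0.25) = 0.2000
  C_21 = −[(-0.45)(0.95) − (-0.40)(0.00)] = 0.4275
  C_22 = (0.85)(0.95) − (-0.40)(-0.25) = 0.7075
  C_23 = −[(0.85)(0.00) − (-0.45)(-0.25)] = 0.1125
  C_31 = (-0.45)(-0.10) − (-0.40)(0.80) = 0.3650
  C_32 = −[(0.85)(-0.10) − (-0.40)(-0.45)] = 0.2650
  C_33 = (0.85)(0.80) − (-0.45)(-0.45) = 0.4775
det(I−A) = Σ_j (I−A)_1j·C_1j = (0.85)(0.7600) + (-0.45)(0.4525) + (-0.40)(0.2000) = 0.362375
adj(I−A) = Cᵀ =
  [ 0.7600   0.4275   0.3650]
  [ 0.4525   0.7075   0.2650]
  [ 0.2000   0.1125   0.4775]
(I − A)⁻¹ = adj(I−A) / det(I−A) ≈
  [   2.0973     1.1797     1.0072]
  [   1.2487     1.9524     0.7313]
  [   0.5519     0.3105     1.3177]
Δx = (I − A)⁻¹ Δd with Δd having +120 in the Transport component and 0 elsewhere.
So Δx_2 = L_21 · (+120), where L_21 = adj(I−A)_21 / det(I−A) = 0.4525 / 0.362375.
Δx_2 = 0.4525 × (+120) / 0.362375 = 54.30 / 0.362375 ≈ 149.84.

Δx_2 = 149.84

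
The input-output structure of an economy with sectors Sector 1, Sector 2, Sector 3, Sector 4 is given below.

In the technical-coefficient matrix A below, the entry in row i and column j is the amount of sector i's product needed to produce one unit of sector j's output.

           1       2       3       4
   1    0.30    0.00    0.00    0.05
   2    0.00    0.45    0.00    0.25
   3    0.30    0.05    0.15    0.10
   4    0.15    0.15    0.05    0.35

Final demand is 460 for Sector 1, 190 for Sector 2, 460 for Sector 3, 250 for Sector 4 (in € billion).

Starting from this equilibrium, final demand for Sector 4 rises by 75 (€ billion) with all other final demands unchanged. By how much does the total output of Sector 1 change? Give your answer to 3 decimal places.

I − A =
  [   0.70     0.00     0.00    -0.05]
  [   0.00     0.55     0.00    -0.25]
  [  -0.30    -0.05     0.85    -0.10]
  [  -0.15    -0.15    -0.05     0.65]
Compute the cofactors C_ij = (−1)^(i+j)·(3×3 minor ij) of I−A; the adjugate is their transpose:
adj(I−A) = Cᵀ =
  [ 0.268625   0.006500   0.001375   0.023375]
  [ 0.035625   0.376125   0.008750   0.148750]
  [ 0.106125   0.035125   0.219875   0.055500]
  [ 0.078375   0.091000   0.019250   0.327250]
det(I−A) = Σ_j (I−A)_1j·C_1j = (0.70)(0.268625) + (0.00)(0.035625) + (0.00)(0.106125) + (-0.05)(0.078375) = 0.18411875
(I − A)⁻¹ = adj(I−A) / det(I−A) ≈
  [   1.4590     0.0353     0.0075     0.1270]
  [   0.1935     2.0428     0.0475     0.8079]
  [   0.5764     0.1908     1.1942     0.3014]
  [   0.4257     0.4942     0.1046     1.7774]
Δx = (I − A)⁻¹ Δd with Δd having +75 in the Sector 4 component and 0 elsewhere.
So Δx_1 = L_14 · (+75), where L_14 = adj(I−A)_14 / det(I−A) = 0.023375 / 0.18411875.
Δx_1 = 0.023375 × (+75) / 0.18411875 = 1.753125 / 0.18411875 ≈ 9.522.

Δx_1 = 9.522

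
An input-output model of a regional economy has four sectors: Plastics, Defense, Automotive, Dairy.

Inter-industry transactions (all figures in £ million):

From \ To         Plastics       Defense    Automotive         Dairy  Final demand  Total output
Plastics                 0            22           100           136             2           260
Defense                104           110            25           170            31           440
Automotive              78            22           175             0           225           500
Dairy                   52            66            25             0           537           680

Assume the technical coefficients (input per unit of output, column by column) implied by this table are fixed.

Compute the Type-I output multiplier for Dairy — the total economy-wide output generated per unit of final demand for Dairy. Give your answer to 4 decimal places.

Technical coefficients a_ij = z_ij / X_j:
  a_11 = 0/260 = 0.00, a_21 = 104/260 = 0.40, a_31 = 78/260 = 0.30, a_41 = 52/260 = 0.20
  a_12 = 22/440 = 0.05, a_22 = 110/440 = 0.25, a_32 = 22/440 = 0.05, a_42 = 66/440 = 0.15
  a_13 = 100/500 = 0.20, a_23 = 25/500 = 0.05, a_33 = 175/500 = 0.35, a_43 = 25/500 = 0.05
  a_14 = 136/680 = 0.20, a_24 = 170/680 = 0.25, a_34 = 0/680 = 0.00, a_44 = 0/680 = 0.00
I − A =
  [   1.00    -0.05    -0.20    -0.20]
  [  -0.40     0.75    -0.05    -0.25]
  [  -0.30    -0.05     0.65     0.00]
  [  -0.20    -0.15    -0.05     1.00]
Compute the cofactors C_ij = (−1)^(i+j)·(3×3 minor ij) of I−A; the adjugate is their transpose:
adj(I−A) = Cᵀ =
  [ 0.460000   0.062500   0.154625   0.107625]
  [ 0.311250   0.561000   0.154500   0.202500]
  [ 0.236250   0.072000   0.648000   0.065250]
  [ 0.150500   0.100250   0.086500   0.422250]
det(I−A) = Σ_j (I−A)_1j·C_1j = (1.00)(0.460000) + (-0.05)(0.311250) + (-0.20)(0.236250) + (-0.20)(0.150500) = 0.3670875
(I − A)⁻¹ = adj(I−A) / det(I−A) ≈
  [   1.25311     0.17026     0.42122     0.29319]
  [   0.84789     1.52825     0.42088     0.55164]
  [   0.64358     0.19614     1.76525     0.17775]
  [   0.40998     0.27310     0.23564     1.15027]
The output multiplier for sector j is the column-j sum of the Leontief inverse (I − A)⁻¹ = adj(I−A) / det(I−A).
Column 4 of adj(I−A): (0.107625, 0.202500, 0.065250, 0.422250); det(I−A) = 0.3670875.
m_4 = (0.107625 + 0.202500 + 0.065250 + 0.422250) / 0.3670875 = 0.797625 / 0.3670875 ≈ 2.1728.

m_4 = 2.1728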